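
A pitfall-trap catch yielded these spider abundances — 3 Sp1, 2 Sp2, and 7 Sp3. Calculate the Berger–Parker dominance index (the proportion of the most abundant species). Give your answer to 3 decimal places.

0.583

Total N = 3+2+7 = 12, so the proportions are 0.25, 0.16667, 0.58333 (working shown to 5 dp, full precision carried).
The largest proportion is 0.58333, i.e. d = 0.583 to 3 decimal places.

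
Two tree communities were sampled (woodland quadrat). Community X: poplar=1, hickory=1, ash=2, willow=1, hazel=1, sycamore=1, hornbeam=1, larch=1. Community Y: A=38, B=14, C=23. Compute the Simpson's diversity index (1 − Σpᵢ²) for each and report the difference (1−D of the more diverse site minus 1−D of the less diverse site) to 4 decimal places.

Community X: N=9, proportions 0.111111, 0.111111, 0.222222, 0.111111, 0.111111, 0.111111, 0.111111, 0.111111, giving 1−D = 0.864198 (working shown to 6 dp, full precision carried).
Community Y: N=75, proportions 0.506667, 0.186667, 0.306667, giving 1−D = 0.614400.
Difference = |0.864198 − 0.614400| = 0.249798, i.e. 0.2498 to 4 decimal places.

0.2498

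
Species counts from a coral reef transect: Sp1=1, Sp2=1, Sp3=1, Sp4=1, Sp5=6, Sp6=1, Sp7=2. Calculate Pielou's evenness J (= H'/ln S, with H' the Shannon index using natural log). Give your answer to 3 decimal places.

Total N = 1+1+1+1+6+1+2 = 13, so the proportions are 0.07692, 0.07692, 0.07692, 0.07692, 0.46154, 0.07692, 0.15385 (working shown to 5 dp, full precision carried).
H' = −Σ pᵢ ln pᵢ = −((-0.19730) + (-0.19730) + (-0.19730) + (-0.19730) + (-0.35686) + (-0.19730) + (-0.28797)) = 1.63135.
With S = 7 species, ln S = 1.94591, so J = 1.63135/1.94591 = 0.83835, i.e. 0.838 to 3 decimal places.

0.838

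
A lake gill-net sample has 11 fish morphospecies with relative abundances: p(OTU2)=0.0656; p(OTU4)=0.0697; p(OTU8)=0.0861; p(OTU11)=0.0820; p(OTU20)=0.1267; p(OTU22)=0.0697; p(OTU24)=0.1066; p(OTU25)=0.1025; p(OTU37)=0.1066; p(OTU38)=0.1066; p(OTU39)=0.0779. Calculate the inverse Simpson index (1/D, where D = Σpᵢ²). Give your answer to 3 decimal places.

10.540

D = 0.0656² + 0.0697² + 0.0861² + 0.082² + 0.1267² + 0.0697² + 0.1066² + 0.1025² + 0.1066² + 0.1066² + 0.0779² = 0.00430336 + 0.00485809 + 0.00741321 + 0.00672400 + 0.01605289 + 0.00485809 + 0.01136356 + 0.01050625 + 0.01136356 + 0.01136356 + 0.00606841 = 0.09487498 (working shown to 8 dp, full precision carried).
So 1/D = 10.54019, i.e. 10.540 to 3 decimal places.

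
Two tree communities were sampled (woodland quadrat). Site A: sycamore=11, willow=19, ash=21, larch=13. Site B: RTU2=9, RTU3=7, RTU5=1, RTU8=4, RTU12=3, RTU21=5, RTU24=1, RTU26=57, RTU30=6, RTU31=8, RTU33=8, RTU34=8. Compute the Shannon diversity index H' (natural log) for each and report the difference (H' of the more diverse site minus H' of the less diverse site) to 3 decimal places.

0.492

Site A: N=64, proportions 0.171875, 0.296875, 0.328125, 0.203125, giving H' = 1.352625 (working shown to 6 dp, full precision carried).
Site B: N=117, proportions 0.076923, 0.059829, 0.008547, 0.034188, 0.025641, 0.042735, 0.008547, 0.487179, 0.051282, 0.068376, 0.068376, 0.068376, giving H' = 1.844262.
Difference = |1.352625 − 1.844262| = 0.491637, i.e. 0.492 to 3 decimal places.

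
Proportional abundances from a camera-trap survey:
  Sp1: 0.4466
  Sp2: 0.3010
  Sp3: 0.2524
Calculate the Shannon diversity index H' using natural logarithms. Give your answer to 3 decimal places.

1.069

Each pᵢ ln pᵢ term (working shown to 5 dp, full precision carried): 0.4466×(-0.80609)=-0.36000, 0.301×(-1.20065)=-0.36139, 0.2524×(-1.37674)=-0.34749.
Sum = -1.06888, so H' = 1.069.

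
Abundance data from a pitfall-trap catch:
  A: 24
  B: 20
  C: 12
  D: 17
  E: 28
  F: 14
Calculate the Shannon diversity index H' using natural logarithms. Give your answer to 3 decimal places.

1.750

Total N = 24+20+12+17+28+14 = 115, so the proportions are 0.2087, 0.17391, 0.10435, 0.14783, 0.24348, 0.12174 (working shown to 5 dp, full precision carried).
Each pᵢ ln pᵢ term: 0.2087×(-1.56688)=-0.32700, 0.17391×(-1.74920)=-0.30421, 0.10435×(-2.26003)=-0.23583, 0.14783×(-1.91172)=-0.28260, 0.24348×(-1.41273)=-0.34397, 0.12174×(-2.10587)=-0.25637.
Sum = -1.74998, so H' = 1.750.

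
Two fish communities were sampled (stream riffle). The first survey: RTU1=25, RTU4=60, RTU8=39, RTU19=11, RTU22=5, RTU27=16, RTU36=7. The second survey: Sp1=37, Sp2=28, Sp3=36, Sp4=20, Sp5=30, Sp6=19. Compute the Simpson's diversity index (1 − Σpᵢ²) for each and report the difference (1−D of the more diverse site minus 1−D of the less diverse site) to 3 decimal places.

The first survey: N=163, proportions 0.153374, 0.368098, 0.239264, 0.067485, 0.030675, 0.09816, 0.042945, giving 1−D = 0.766758 (working shown to 6 dp, full precision carried).
The second survey: N=170, proportions 0.217647, 0.164706, 0.211765, 0.117647, 0.176471, 0.111765, giving 1−D = 0.823183.
Difference = |0.766758 − 0.823183| = 0.056425, i.e. 0.056 to 3 decimal places.

0.056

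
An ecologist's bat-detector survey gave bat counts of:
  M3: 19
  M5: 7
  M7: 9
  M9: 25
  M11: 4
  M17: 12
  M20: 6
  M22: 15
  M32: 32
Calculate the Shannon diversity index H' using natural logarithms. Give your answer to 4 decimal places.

2.0114

Total N = 19+7+9+25+4+12+6+15+32 = 129, so the proportions are 0.147287, 0.054264, 0.069767, 0.193798, 0.031008, 0.093023, 0.046512, 0.116279, 0.248062 (working shown to 6 dp, full precision carried).
Each pᵢ ln pᵢ term: 0.147287×(-1.915373)=-0.282109, 0.054264×(-2.913902)=-0.158119, 0.069767×(-2.662588)=-0.185762, 0.193798×(-1.640937)=-0.318011, 0.031008×(-3.473518)=-0.107706, 0.093023×(-2.374906)=-0.220921, 0.046512×(-3.068053)=-0.142700, 0.116279×(-2.151762)=-0.250205, 0.248062×(-1.394077)=-0.345817.
Sum = -2.011351, so H' = 2.0114.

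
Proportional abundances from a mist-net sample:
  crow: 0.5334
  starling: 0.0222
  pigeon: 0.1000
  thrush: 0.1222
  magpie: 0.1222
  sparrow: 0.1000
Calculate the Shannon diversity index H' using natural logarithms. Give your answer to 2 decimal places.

1.39

Each pᵢ ln pᵢ term (working shown to 4 dp, full precision carried): 0.5334×(-0.6285)=-0.3352, 0.0222×(-3.8077)=-0.0845, 0.1×(-2.3026)=-0.2303, 0.1222×(-2.1021)=-0.2569, 0.1222×(-2.1021)=-0.2569, 0.1×(-2.3026)=-0.2303.
Sum = -1.3940, so H' = 1.39.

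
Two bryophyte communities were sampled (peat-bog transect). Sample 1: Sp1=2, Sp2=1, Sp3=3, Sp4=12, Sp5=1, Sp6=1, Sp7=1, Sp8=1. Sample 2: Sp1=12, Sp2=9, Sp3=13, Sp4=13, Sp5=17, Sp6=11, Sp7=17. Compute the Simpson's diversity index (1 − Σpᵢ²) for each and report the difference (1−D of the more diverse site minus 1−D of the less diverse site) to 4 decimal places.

0.1856

Sample 1: N=22, proportions 0.090909, 0.045455, 0.136364, 0.545455, 0.045455, 0.045455, 0.045455, 0.045455, giving 1−D = 0.665289 (working shown to 6 dp, full precision carried).
Sample 2: N=92, proportions 0.130435, 0.097826, 0.141304, 0.141304, 0.184783, 0.119565, 0.184783, giving 1−D = 0.850898.
Difference = |0.665289 − 0.850898| = 0.185609, i.e. 0.1856 to 4 decimal places.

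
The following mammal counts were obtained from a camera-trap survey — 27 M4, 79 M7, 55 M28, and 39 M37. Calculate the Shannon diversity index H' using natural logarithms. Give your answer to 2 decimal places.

Total N = 27+79+55+39 = 200, so the proportions are 0.135, 0.395, 0.275, 0.195 (working shown to 4 dp, full precision carried).
Each pᵢ ln pᵢ term: 0.135×(-2.0025)=-0.2703, 0.395×(-0.9289)=-0.3669, 0.275×(-1.2910)=-0.3550, 0.195×(-1.6348)=-0.3188.
Sum = -1.3110, so H' = 1.31.

1.31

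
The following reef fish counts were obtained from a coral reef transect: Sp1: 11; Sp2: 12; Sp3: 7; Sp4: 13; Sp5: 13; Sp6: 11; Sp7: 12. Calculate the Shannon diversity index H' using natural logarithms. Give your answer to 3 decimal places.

Total N = 11+12+7+13+13+11+12 = 79, so the proportions are 0.13924, 0.1519, 0.08861, 0.16456, 0.16456, 0.13924, 0.1519 (working shown to 5 dp, full precision carried).
Each pᵢ ln pᵢ term: 0.13924×(-1.97155)=-0.27452, 0.1519×(-1.88454)=-0.28626, 0.08861×(-2.42354)=-0.21474, 0.16456×(-1.80450)=-0.29694, 0.16456×(-1.80450)=-0.29694, 0.13924×(-1.97155)=-0.27452, 0.1519×(-1.88454)=-0.28626.
Sum = -1.93019, so H' = 1.930.

1.930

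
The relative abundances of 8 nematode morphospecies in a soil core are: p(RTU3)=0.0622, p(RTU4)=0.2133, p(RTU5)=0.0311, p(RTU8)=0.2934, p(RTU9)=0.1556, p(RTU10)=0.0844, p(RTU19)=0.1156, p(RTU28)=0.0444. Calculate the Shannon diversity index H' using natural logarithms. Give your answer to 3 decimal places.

1.856

Each pᵢ ln pᵢ term (working shown to 5 dp, full precision carried): 0.0622×(-2.77740)=-0.17275, 0.2133×(-1.54506)=-0.32956, 0.0311×(-3.47055)=-0.10793, 0.2934×(-1.22622)=-0.35977, 0.1556×(-1.86047)=-0.28949, 0.0844×(-2.47219)=-0.20865, 0.1156×(-2.15762)=-0.24942, 0.0444×(-3.11452)=-0.13828.
Sum = -1.85587, so H' = 1.856.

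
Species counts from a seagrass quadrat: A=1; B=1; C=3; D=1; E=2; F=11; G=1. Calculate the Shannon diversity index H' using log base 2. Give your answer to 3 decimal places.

Total N = 1+1+3+1+2+11+1 = 20, so the proportions are 0.05, 0.05, 0.15, 0.05, 0.1, 0.55, 0.05 (working shown to 6 dp, full precision carried).
Each pᵢ log₂ pᵢ term: 0.05×(-4.321928)=-0.216096, 0.05×(-4.321928)=-0.216096, 0.15×(-2.736966)=-0.410545, 0.05×(-4.321928)=-0.216096, 0.1×(-3.321928)=-0.332193, 0.55×(-0.862496)=-0.474373, 0.05×(-4.321928)=-0.216096.
Sum = -2.081496, so H' = 2.081.

2.081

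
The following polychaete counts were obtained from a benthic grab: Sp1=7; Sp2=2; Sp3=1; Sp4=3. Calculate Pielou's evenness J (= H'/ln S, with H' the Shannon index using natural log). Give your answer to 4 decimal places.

Total N = 7+2+1+3 = 13, so the proportions are 0.538462, 0.153846, 0.076923, 0.230769 (working shown to 6 dp, full precision carried).
H' = −Σ pᵢ ln pᵢ = −((-0.333329) + (-0.287970) + (-0.197304) + (-0.338385)) = 1.156988.
With S = 4 species, ln S = 1.386294, so J = 1.156988/1.386294 = 0.834590, i.e. 0.8346 to 4 decimal places.

0.8346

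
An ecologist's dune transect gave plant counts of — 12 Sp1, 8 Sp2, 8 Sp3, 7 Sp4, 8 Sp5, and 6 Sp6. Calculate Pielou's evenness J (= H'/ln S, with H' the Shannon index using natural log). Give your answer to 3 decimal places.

0.986

Total N = 12+8+8+7+8+6 = 49, so the proportions are 0.2449, 0.16327, 0.16327, 0.14286, 0.16327, 0.12245 (working shown to 5 dp, full precision carried).
H' = −Σ pᵢ ln pᵢ = −((-0.34455) + (-0.29590) + (-0.29590) + (-0.27799) + (-0.29590) + (-0.25715)) = 1.76738.
With S = 6 species, ln S = 1.79176, so J = 1.76738/1.79176 = 0.98640, i.e. 0.986 to 3 decimal places.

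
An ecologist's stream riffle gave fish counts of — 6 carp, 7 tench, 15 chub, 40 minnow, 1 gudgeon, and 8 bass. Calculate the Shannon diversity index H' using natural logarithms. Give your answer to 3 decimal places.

Total N = 6+7+15+40+1+8 = 77, so the proportions are 0.07792, 0.09091, 0.19481, 0.51948, 0.01299, 0.1039 (working shown to 5 dp, full precision carried).
Each pᵢ ln pᵢ term: 0.07792×(-2.55205)=-0.19886, 0.09091×(-2.39790)=-0.21799, 0.19481×(-1.63576)=-0.31865, 0.51948×(-0.65493)=-0.34022, 0.01299×(-4.34381)=-0.05641, 0.1039×(-2.26436)=-0.23526.
Sum = -1.36740, so H' = 1.367.

1.367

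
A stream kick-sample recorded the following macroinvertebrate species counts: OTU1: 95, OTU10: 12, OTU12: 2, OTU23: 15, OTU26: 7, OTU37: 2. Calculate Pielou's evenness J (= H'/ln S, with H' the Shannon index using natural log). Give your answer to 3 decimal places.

Total N = 95+12+2+15+7+2 = 133, so the proportions are 0.71429, 0.09023, 0.01504, 0.11278, 0.05263, 0.01504 (working shown to 5 dp, full precision carried).
H' = −Σ pᵢ ln pᵢ = −((-0.24034) + (-0.21703) + (-0.06312) + (-0.24612) + (-0.15497) + (-0.06312)) = 0.98470.
With S = 6 species, ln S = 1.79176, so J = 0.98470/1.79176 = 0.54957, i.e. 0.550 to 3 decimal places.

0.550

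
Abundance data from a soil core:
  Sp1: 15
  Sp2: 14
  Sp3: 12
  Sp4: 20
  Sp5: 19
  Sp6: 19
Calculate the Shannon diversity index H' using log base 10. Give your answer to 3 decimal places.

0.771

Total N = 15+14+12+20+19+19 = 99, so the proportions are 0.15152, 0.14141, 0.12121, 0.20202, 0.19192, 0.19192 (working shown to 5 dp, full precision carried).
Each pᵢ log₁₀ pᵢ term: 0.15152×(-0.81954)=-0.12417, 0.14141×(-0.84951)=-0.12013, 0.12121×(-0.91645)=-0.11109, 0.20202×(-0.69461)=-0.14032, 0.19192×(-0.71688)=-0.13758, 0.19192×(-0.71688)=-0.13758.
Sum = -0.77088, so H' = 0.771.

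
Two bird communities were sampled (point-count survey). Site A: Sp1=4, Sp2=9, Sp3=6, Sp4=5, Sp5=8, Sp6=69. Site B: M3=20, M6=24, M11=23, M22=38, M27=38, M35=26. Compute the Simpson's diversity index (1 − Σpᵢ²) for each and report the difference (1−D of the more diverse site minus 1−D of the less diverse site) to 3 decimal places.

0.311

Site A: N=101, proportions 0.0396, 0.08911, 0.05941, 0.0495, 0.07921, 0.68317, giving 1−D = 0.51152 (working shown to 5 dp, full precision carried).
Site B: N=169, proportions 0.11834, 0.14201, 0.13609, 0.22485, 0.22485, 0.15385, giving 1−D = 0.82252.
Difference = |0.51152 − 0.82252| = 0.31100, i.e. 0.311 to 3 decimal places.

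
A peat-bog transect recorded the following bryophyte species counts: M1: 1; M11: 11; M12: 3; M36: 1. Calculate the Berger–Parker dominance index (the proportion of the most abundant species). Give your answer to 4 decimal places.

Total N = 1+11+3+1 = 16, so the proportions are 0.0625, 0.6875, 0.1875, 0.0625 (working shown to 6 dp, full precision carried).
The largest proportion is 0.6875, i.e. d = 0.6875 to 4 decimal places.

0.6875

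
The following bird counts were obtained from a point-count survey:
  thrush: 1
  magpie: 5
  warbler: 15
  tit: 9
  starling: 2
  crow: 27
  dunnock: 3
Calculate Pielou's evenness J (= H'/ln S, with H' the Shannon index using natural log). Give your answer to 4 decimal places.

0.7772

Total N = 1+5+15+9+2+27+3 = 62, so the proportions are 0.016129, 0.080645, 0.241935, 0.145161, 0.032258, 0.435484, 0.048387 (working shown to 6 dp, full precision carried).
H' = −Σ pᵢ ln pᵢ = −((-0.066567) + (-0.203040) + (-0.343327) + (-0.280148) + (-0.110774) + (-0.362017) + (-0.146541)) = 1.512414.
With S = 7 species, ln S = 1.945910, so J = 1.512414/1.945910 = 0.777227, i.e. 0.7772 to 4 decimal places.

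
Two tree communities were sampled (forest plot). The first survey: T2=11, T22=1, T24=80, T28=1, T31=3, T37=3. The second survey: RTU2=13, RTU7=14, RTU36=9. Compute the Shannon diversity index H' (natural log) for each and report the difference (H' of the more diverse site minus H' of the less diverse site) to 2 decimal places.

0.36

The first survey: N=99, proportions 0.1111, 0.0101, 0.8081, 0.0101, 0.0303, 0.0303, giving H' = 0.7211 (working shown to 4 dp, full precision carried).
The second survey: N=36, proportions 0.3611, 0.3889, 0.25, giving H' = 1.0817.
Difference = |0.7211 − 1.0817| = 0.3606, i.e. 0.36 to 2 decimal places.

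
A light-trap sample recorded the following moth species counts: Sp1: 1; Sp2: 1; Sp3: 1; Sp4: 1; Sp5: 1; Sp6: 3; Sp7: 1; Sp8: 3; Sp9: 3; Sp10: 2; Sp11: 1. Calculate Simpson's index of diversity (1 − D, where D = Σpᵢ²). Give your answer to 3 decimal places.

Total N = 1+1+1+1+1+3+1+3+3+2+1 = 18, so the proportions are 0.05556, 0.05556, 0.05556, 0.05556, 0.05556, 0.16667, 0.05556, 0.16667, 0.16667, 0.11111, 0.05556 (working shown to 5 dp, full precision carried).
D = 0.05556² + 0.05556² + 0.05556² + 0.05556² + 0.05556² + 0.16667² + 0.05556² + 0.16667² + 0.16667² + 0.11111² + 0.05556² = 0.00309 + 0.00309 + 0.00309 + 0.00309 + 0.00309 + 0.02778 + 0.00309 + 0.02778 + 0.02778 + 0.01235 + 0.00309 = 0.11728.
So 1 − D = 0.88272, i.e. 0.883 to 3 decimal places.

0.883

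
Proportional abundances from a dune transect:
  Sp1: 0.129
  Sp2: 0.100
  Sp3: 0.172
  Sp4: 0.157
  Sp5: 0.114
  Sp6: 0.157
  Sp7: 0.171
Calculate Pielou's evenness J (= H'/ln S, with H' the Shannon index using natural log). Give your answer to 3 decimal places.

H' = −Σ pᵢ ln pᵢ = −((-0.26418) + (-0.23026) + (-0.30276) + (-0.29069) + (-0.24756) + (-0.29069) + (-0.30200)) = 1.92814 (working shown to 5 dp, full precision carried).
With S = 7 species, ln S = 1.94591, so J = 1.92814/1.94591 = 0.99087, i.e. 0.991 to 3 decimal places.

0.991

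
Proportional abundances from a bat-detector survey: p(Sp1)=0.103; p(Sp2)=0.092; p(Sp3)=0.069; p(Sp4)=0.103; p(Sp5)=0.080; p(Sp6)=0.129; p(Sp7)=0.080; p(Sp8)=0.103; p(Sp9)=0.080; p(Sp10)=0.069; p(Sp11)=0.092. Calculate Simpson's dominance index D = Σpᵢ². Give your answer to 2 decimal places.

0.09

D = 0.103² + 0.092² + 0.069² + 0.103² + 0.08² + 0.129² + 0.08² + 0.103² + 0.08² + 0.069² + 0.092² = 0.0106 + 0.0085 + 0.0048 + 0.0106 + 0.0064 + 0.0166 + 0.0064 + 0.0106 + 0.0064 + 0.0048 + 0.0085 = 0.0941 (working shown to 4 dp, full precision carried).
To 2 decimal places, D = 0.09.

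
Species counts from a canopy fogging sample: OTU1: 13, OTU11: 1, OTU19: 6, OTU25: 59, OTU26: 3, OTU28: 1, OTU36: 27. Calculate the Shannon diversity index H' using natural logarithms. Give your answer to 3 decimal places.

1.274

Total N = 13+1+6+59+3+1+27 = 110, so the proportions are 0.11818, 0.00909, 0.05455, 0.53636, 0.02727, 0.00909, 0.24545 (working shown to 5 dp, full precision carried).
Each pᵢ ln pᵢ term: 0.11818×(-2.13553)=-0.25238, 0.00909×(-4.70048)=-0.04273, 0.05455×(-2.90872)=-0.15866, 0.53636×(-0.62294)=-0.33412, 0.02727×(-3.60187)=-0.09823, 0.00909×(-4.70048)=-0.04273, 0.24545×(-1.40464)=-0.34478.
Sum = -1.27363, so H' = 1.274.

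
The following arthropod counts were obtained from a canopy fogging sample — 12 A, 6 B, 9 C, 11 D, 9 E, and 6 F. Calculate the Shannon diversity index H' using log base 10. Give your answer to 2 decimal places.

0.76

Total N = 12+6+9+11+9+6 = 53, so the proportions are 0.2264, 0.1132, 0.1698, 0.2075, 0.1698, 0.1132 (working shown to 4 dp, full precision carried).
Each pᵢ log₁₀ pᵢ term: 0.2264×(-0.6451)=-0.1461, 0.1132×(-0.9461)=-0.1071, 0.1698×(-0.7700)=-0.1308, 0.2075×(-0.6829)=-0.1417, 0.1698×(-0.7700)=-0.1308, 0.1132×(-0.9461)=-0.1071.
Sum = -0.7635, so H' = 0.76.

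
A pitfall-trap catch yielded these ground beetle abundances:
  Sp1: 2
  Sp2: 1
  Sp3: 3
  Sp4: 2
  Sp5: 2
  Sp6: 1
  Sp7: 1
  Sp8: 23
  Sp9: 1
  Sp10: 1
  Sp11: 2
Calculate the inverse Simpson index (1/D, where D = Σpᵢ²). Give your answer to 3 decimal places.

2.721

Total N = 2+1+3+2+2+1+1+23+1+1+2 = 39, so the proportions are 0.051282, 0.025641, 0.076923, 0.051282, 0.051282, 0.025641, 0.025641, 0.589744, 0.025641, 0.025641, 0.051282 (working shown to 6 dp, full precision carried).
D = 0.051282² + 0.025641² + 0.076923² + 0.051282² + 0.051282² + 0.025641² + 0.025641² + 0.589744² + 0.025641² + 0.025641² + 0.051282² = 0.002630 + 0.000657 + 0.005917 + 0.002630 + 0.002630 + 0.000657 + 0.000657 + 0.347798 + 0.000657 + 0.000657 + 0.002630 = 0.367521.
So 1/D = 2.72093, i.e. 2.721 to 3 decimal places.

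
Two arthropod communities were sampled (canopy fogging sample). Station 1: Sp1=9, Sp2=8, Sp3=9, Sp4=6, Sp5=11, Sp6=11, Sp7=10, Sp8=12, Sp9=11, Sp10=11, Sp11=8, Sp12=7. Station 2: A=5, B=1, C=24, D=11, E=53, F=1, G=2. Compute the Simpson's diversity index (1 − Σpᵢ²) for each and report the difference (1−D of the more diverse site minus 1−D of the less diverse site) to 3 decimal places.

0.290

Station 1: N=113, proportions 0.07965, 0.0708, 0.07965, 0.0531, 0.09735, 0.09735, 0.0885, 0.10619, 0.09735, 0.09735, 0.0708, 0.06195, giving 1−D = 0.91362 (working shown to 5 dp, full precision carried).
Station 2: N=97, proportions 0.05155, 0.01031, 0.24742, 0.1134, 0.54639, 0.01031, 0.02062, giving 1−D = 0.62408.
Difference = |0.91362 − 0.62408| = 0.28954, i.e. 0.290 to 3 decimal places.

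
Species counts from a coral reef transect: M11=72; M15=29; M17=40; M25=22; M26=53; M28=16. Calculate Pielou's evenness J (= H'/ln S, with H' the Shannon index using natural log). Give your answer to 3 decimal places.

0.933

Total N = 72+29+40+22+53+16 = 232, so the proportions are 0.31034, 0.125, 0.17241, 0.09483, 0.22845, 0.06897 (working shown to 5 dp, full precision carried).
H' = −Σ pᵢ ln pᵢ = −((-0.36313) + (-0.25993) + (-0.30308) + (-0.22338) + (-0.33729) + (-0.18442)) = 1.67124.
With S = 6 species, ln S = 1.79176, so J = 1.67124/1.79176 = 0.93273, i.e. 0.933 to 3 decimal places.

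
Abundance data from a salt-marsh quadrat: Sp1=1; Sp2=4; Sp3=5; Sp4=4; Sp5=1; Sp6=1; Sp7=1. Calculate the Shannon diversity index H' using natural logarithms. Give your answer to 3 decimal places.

1.707

Total N = 1+4+5+4+1+1+1 = 17, so the proportions are 0.05882, 0.23529, 0.29412, 0.23529, 0.05882, 0.05882, 0.05882 (working shown to 5 dp, full precision carried).
Each pᵢ ln pᵢ term: 0.05882×(-2.83321)=-0.16666, 0.23529×(-1.44692)=-0.34045, 0.29412×(-1.22378)=-0.35993, 0.23529×(-1.44692)=-0.34045, 0.05882×(-2.83321)=-0.16666, 0.05882×(-2.83321)=-0.16666, 0.05882×(-2.83321)=-0.16666.
Sum = -1.70748, so H' = 1.707.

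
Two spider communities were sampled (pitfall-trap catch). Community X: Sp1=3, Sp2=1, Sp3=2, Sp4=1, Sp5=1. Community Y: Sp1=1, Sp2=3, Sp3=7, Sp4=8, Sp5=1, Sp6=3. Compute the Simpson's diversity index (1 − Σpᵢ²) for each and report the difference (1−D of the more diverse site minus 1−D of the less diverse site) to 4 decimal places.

Community X: N=8, proportions 0.375, 0.125, 0.25, 0.125, 0.125, giving 1−D = 0.750000 (working shown to 6 dp, full precision carried).
Community Y: N=23, proportions 0.043478, 0.130435, 0.304348, 0.347826, 0.043478, 0.130435, giving 1−D = 0.748582.
Difference = |0.750000 − 0.748582| = 0.001418, i.e. 0.0014 to 4 decimal places.

0.0014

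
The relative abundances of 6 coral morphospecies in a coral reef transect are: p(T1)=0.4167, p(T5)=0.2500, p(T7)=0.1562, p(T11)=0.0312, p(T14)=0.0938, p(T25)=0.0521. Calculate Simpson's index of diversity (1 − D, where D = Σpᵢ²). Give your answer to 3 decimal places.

D = 0.4167² + 0.25² + 0.1562² + 0.0312² + 0.0938² + 0.0521² = 0.17364 + 0.06250 + 0.02440 + 0.00097 + 0.00880 + 0.00271 = 0.27302 (working shown to 5 dp, full precision carried).
So 1 − D = 0.72698, i.e. 0.727 to 3 decimal places.

0.727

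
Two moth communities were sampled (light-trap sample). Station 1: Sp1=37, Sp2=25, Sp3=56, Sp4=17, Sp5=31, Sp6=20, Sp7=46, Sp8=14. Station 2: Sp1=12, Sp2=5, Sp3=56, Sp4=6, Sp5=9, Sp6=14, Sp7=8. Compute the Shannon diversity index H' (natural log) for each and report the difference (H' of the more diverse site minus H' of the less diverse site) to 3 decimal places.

0.438

Station 1: N=246, proportions 0.150407, 0.101626, 0.227642, 0.069106, 0.126016, 0.081301, 0.186992, 0.056911, giving H' = 1.980564 (working shown to 6 dp, full precision carried).
Station 2: N=110, proportions 0.109091, 0.045455, 0.509091, 0.054545, 0.081818, 0.127273, 0.072727, giving H' = 1.542356.
Difference = |1.980564 − 1.542356| = 0.438208, i.e. 0.438 to 3 decimal places.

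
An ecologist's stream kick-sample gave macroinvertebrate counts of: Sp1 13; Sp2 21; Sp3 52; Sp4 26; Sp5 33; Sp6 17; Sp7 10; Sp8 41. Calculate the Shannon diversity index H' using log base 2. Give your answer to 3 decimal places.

Total N = 13+21+52+26+33+17+10+41 = 213, so the proportions are 0.06103, 0.09859, 0.24413, 0.12207, 0.15493, 0.07981, 0.04695, 0.19249 (working shown to 5 dp, full precision carried).
Each pᵢ log₂ pᵢ term: 0.06103×(-4.03427)=-0.24622, 0.09859×(-3.34239)=-0.32953, 0.24413×(-2.03427)=-0.49663, 0.12207×(-3.03427)=-0.37038, 0.15493×(-2.69032)=-0.41681, 0.07981×(-3.64725)=-0.29109, 0.04695×(-4.41278)=-0.20717, 0.19249×(-2.37716)=-0.45757.
Sum = -2.81542, so H' = 2.815.

2.815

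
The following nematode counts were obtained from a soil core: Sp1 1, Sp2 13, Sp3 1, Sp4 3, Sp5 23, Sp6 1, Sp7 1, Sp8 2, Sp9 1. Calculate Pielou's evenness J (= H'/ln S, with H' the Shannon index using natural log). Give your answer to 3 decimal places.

0.653

Total N = 1+13+1+3+23+1+1+2+1 = 46, so the proportions are 0.02174, 0.28261, 0.02174, 0.06522, 0.5, 0.02174, 0.02174, 0.04348, 0.02174 (working shown to 5 dp, full precision carried).
H' = −Σ pᵢ ln pᵢ = −((-0.08323) + (-0.35713) + (-0.08323) + (-0.17805) + (-0.34657) + (-0.08323) + (-0.08323) + (-0.13633) + (-0.08323)) = 1.43423.
With S = 9 species, ln S = 2.19722, so J = 1.43423/2.19722 = 0.65275, i.e. 0.653 to 3 decimal places.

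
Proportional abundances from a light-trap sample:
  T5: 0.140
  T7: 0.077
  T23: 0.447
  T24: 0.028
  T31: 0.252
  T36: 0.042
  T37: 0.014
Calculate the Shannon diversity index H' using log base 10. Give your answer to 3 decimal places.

0.640

Each pᵢ log₁₀ pᵢ term (working shown to 5 dp, full precision carried): 0.14×(-0.85387)=-0.11954, 0.077×(-1.11351)=-0.08574, 0.447×(-0.34969)=-0.15631, 0.028×(-1.55284)=-0.04348, 0.252×(-0.59860)=-0.15085, 0.042×(-1.37675)=-0.05782, 0.014×(-1.85387)=-0.02595.
Sum = -0.63970, so H' = 0.640.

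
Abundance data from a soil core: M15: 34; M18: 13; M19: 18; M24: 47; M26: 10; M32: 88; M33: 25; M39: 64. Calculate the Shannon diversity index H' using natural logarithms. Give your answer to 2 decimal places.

Total N = 34+13+18+47+10+88+25+64 = 299, so the proportions are 0.1137, 0.0435, 0.0602, 0.1572, 0.0334, 0.2943, 0.0836, 0.214 (working shown to 4 dp, full precision carried).
Each pᵢ ln pᵢ term: 0.1137×(-2.1741)=-0.2472, 0.0435×(-3.1355)=-0.1363, 0.0602×(-2.8101)=-0.1692, 0.1572×(-1.8503)=-0.2908, 0.0334×(-3.3979)=-0.1136, 0.2943×(-1.2231)=-0.3600, 0.0836×(-2.4816)=-0.2075, 0.214×(-1.5416)=-0.3300.
Sum = -1.8546, so H' = 1.85.

1.85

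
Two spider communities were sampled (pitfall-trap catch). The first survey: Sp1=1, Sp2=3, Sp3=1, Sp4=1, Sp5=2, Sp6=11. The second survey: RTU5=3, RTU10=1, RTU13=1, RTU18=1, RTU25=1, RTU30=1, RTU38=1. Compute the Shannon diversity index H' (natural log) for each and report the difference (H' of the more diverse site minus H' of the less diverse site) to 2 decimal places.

The first survey: N=19, proportions 0.05263, 0.15789, 0.05263, 0.05263, 0.10526, 0.57895, giving H' = 1.30976 (working shown to 5 dp, full precision carried).
The second survey: N=9, proportions 0.33333, 0.11111, 0.11111, 0.11111, 0.11111, 0.11111, 0.11111, giving H' = 1.83102.
Difference = |1.30976 − 1.83102| = 0.52126, i.e. 0.52 to 2 decimal places.

0.52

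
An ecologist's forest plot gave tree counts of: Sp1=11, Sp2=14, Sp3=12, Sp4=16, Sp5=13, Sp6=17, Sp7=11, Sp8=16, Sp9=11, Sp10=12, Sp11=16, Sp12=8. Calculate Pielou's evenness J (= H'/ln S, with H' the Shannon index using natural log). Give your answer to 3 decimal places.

0.992

Total N = 11+14+12+16+13+17+11+16+11+12+16+8 = 157, so the proportions are 0.07006, 0.08917, 0.07643, 0.10191, 0.0828, 0.10828, 0.07006, 0.10191, 0.07006, 0.07643, 0.10191, 0.05096 (working shown to 5 dp, full precision carried).
H' = −Σ pᵢ ln pᵢ = −((-0.18625) + (-0.21555) + (-0.19654) + (-0.23273) + (-0.20629) + (-0.24071) + (-0.18625) + (-0.23273) + (-0.18625) + (-0.19654) + (-0.23273) + (-0.15168)) = 2.46425.
With S = 12 species, ln S = 2.48491, so J = 2.46425/2.48491 = 0.99169, i.e. 0.992 to 3 decimal places.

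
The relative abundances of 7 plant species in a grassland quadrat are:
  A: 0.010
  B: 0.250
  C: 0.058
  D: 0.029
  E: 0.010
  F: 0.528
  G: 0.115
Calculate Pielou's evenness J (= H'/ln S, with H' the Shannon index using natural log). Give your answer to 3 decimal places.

0.664

H' = −Σ pᵢ ln pᵢ = −((-0.04605) + (-0.34657) + (-0.16514) + (-0.10267) + (-0.04605) + (-0.33721) + (-0.24872)) = 1.29243 (working shown to 5 dp, full precision carried).
With S = 7 species, ln S = 1.94591, so J = 1.29243/1.94591 = 0.66418, i.e. 0.664 to 3 decimal places.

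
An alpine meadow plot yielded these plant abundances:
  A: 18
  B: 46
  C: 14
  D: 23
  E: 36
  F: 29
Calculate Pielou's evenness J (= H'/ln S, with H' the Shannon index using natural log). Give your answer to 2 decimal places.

0.96

Total N = 18+46+14+23+36+29 = 166, so the proportions are 0.1084, 0.2771, 0.0843, 0.1386, 0.2169, 0.1747 (working shown to 4 dp, full precision carried).
H' = −Σ pᵢ ln pᵢ = −((-0.2409) + (-0.3556) + (-0.2086) + (-0.2739) + (-0.3315) + (-0.3048)) = 1.7152.
With S = 6 species, ln S = 1.7918, so J = 1.7152/1.7918 = 0.9573, i.e. 0.96 to 2 decimal places.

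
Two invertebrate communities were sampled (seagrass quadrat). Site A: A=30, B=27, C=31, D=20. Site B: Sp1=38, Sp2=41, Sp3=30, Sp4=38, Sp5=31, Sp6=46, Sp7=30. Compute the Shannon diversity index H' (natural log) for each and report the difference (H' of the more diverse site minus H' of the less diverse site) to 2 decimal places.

Site A: N=108, proportions 0.27778, 0.25, 0.28704, 0.18519, giving H' = 1.37295 (working shown to 5 dp, full precision carried).
Site B: N=254, proportions 0.14961, 0.16142, 0.11811, 0.14961, 0.12205, 0.1811, 0.11811, giving H' = 1.93357.
Difference = |1.37295 − 1.93357| = 0.56062, i.e. 0.56 to 2 decimal places.

0.56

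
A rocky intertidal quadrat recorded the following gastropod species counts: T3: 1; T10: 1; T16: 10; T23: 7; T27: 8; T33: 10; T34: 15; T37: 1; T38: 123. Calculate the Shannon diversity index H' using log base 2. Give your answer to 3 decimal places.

1.649

Total N = 1+1+10+7+8+10+15+1+123 = 176, so the proportions are 0.00568, 0.00568, 0.05682, 0.03977, 0.04545, 0.05682, 0.08523, 0.00568, 0.69886 (working shown to 5 dp, full precision carried).
Each pᵢ log₂ pᵢ term: 0.00568×(-7.45943)=-0.04238, 0.00568×(-7.45943)=-0.04238, 0.05682×(-4.13750)=-0.23509, 0.03977×(-4.65208)=-0.18503, 0.04545×(-4.45943)=-0.20270, 0.05682×(-4.13750)=-0.23509, 0.08523×(-3.55254)=-0.30277, 0.00568×(-7.45943)=-0.04238, 0.69886×(-0.51692)=-0.36125.
Sum = -1.64908, so H' = 1.649.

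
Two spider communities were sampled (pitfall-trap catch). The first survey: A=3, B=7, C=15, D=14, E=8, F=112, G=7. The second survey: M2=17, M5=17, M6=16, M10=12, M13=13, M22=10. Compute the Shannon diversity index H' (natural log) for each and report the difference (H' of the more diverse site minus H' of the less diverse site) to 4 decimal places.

0.5965

The first survey: N=166, proportions 0.0180723, 0.0421687, 0.0903614, 0.0843373, 0.0481928, 0.6746988, 0.0421687, giving H' = 1.1769665 (working shown to 7 dp, full precision carried).
The second survey: N=85, proportions 0.2, 0.2, 0.1882353, 0.1411765, 0.1529412, 0.1176471, giving H' = 1.7734778.
Difference = |1.1769665 − 1.7734778| = 0.5965113, i.e. 0.5965 to 4 decimal places.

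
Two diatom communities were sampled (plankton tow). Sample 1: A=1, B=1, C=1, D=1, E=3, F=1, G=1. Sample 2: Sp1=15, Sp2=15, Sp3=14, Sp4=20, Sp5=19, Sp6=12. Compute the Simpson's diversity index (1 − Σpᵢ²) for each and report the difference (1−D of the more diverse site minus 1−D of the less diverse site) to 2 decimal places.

Sample 1: N=9, proportions 0.1111, 0.1111, 0.1111, 0.1111, 0.3333, 0.1111, 0.1111, giving 1−D = 0.8148 (working shown to 4 dp, full precision carried).
Sample 2: N=95, proportions 0.1579, 0.1579, 0.1474, 0.2105, 0.2, 0.1263, giving 1−D = 0.8281.
Difference = |0.8148 − 0.8281| = 0.0133, i.e. 0.01 to 2 decimal places.

0.01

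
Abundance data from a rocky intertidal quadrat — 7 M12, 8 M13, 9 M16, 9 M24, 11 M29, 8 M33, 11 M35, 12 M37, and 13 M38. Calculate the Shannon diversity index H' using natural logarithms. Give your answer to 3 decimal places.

Total N = 7+8+9+9+11+8+11+12+13 = 88, so the proportions are 0.07955, 0.09091, 0.10227, 0.10227, 0.125, 0.09091, 0.125, 0.13636, 0.14773 (working shown to 5 dp, full precision carried).
Each pᵢ ln pᵢ term: 0.07955×(-2.53143)=-0.20136, 0.09091×(-2.39790)=-0.21799, 0.10227×(-2.28011)=-0.23319, 0.10227×(-2.28011)=-0.23319, 0.125×(-2.07944)=-0.25993, 0.09091×(-2.39790)=-0.21799, 0.125×(-2.07944)=-0.25993, 0.13636×(-1.99243)=-0.27170, 0.14773×(-1.91239)=-0.28251.
Sum = -2.17780, so H' = 2.178.

2.178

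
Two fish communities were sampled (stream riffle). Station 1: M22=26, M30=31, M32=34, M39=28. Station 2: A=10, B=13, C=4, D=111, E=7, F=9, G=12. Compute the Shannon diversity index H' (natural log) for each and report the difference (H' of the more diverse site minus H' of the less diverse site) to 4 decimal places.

Station 1: N=119, proportions 0.218487, 0.260504, 0.285714, 0.235294, giving H' = 1.381123 (working shown to 6 dp, full precision carried).
Station 2: N=166, proportions 0.060241, 0.078313, 0.024096, 0.668675, 0.042169, 0.054217, 0.072289, giving H' = 1.209045.
Difference = |1.381123 − 1.209045| = 0.172078, i.e. 0.1721 to 4 decimal places.

0.1721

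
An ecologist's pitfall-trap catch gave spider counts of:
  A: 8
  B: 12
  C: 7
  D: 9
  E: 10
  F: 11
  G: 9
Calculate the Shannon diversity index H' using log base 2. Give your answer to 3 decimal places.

2.787

Total N = 8+12+7+9+10+11+9 = 66, so the proportions are 0.12121, 0.18182, 0.10606, 0.13636, 0.15152, 0.16667, 0.13636 (working shown to 5 dp, full precision carried).
Each pᵢ log₂ pᵢ term: 0.12121×(-3.04439)=-0.36902, 0.18182×(-2.45943)=-0.44717, 0.10606×(-3.23704)=-0.34332, 0.13636×(-2.87447)=-0.39197, 0.15152×(-2.72247)=-0.41249, 0.16667×(-2.58496)=-0.43083, 0.13636×(-2.87447)=-0.39197.
Sum = -2.78678, so H' = 2.787.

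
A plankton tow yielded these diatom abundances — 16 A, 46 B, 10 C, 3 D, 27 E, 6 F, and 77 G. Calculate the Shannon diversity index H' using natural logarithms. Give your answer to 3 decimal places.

1.539

Total N = 16+46+10+3+27+6+77 = 185, so the proportions are 0.08649, 0.24865, 0.05405, 0.01622, 0.14595, 0.03243, 0.41622 (working shown to 5 dp, full precision carried).
Each pᵢ ln pᵢ term: 0.08649×(-2.44777)=-0.21170, 0.24865×(-1.39171)=-0.34605, 0.05405×(-2.91777)=-0.15772, 0.01622×(-4.12174)=-0.06684, 0.14595×(-1.92452)=-0.28088, 0.03243×(-3.42860)=-0.11120, 0.41622×(-0.87655)=-0.36483.
Sum = -1.53921, so H' = 1.539.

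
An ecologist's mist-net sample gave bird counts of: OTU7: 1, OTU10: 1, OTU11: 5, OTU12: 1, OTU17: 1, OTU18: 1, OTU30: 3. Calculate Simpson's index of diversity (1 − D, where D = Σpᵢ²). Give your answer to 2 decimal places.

Total N = 1+1+5+1+1+1+3 = 13, so the proportions are 0.0769, 0.0769, 0.3846, 0.0769, 0.0769, 0.0769, 0.2308 (working shown to 4 dp, full precision carried).
D = 0.0769² + 0.0769² + 0.3846² + 0.0769² + 0.0769² + 0.0769² + 0.2308² = 0.0059 + 0.0059 + 0.1479 + 0.0059 + 0.0059 + 0.0059 + 0.0533 = 0.2308.
So 1 − D = 0.7692, i.e. 0.77 to 2 decimal places.

0.77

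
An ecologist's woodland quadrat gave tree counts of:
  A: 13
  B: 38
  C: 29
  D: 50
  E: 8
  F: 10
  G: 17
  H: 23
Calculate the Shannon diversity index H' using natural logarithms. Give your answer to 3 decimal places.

Total N = 13+38+29+50+8+10+17+23 = 188, so the proportions are 0.06915, 0.20213, 0.15426, 0.26596, 0.04255, 0.05319, 0.09043, 0.12234 (working shown to 5 dp, full precision carried).
Each pᵢ ln pᵢ term: 0.06915×(-2.67149)=-0.18473, 0.20213×(-1.59886)=-0.32317, 0.15426×(-1.86915)=-0.28833, 0.26596×(-1.32442)=-0.35224, 0.04255×(-3.15700)=-0.13434, 0.05319×(-2.93386)=-0.15606, 0.09043×(-2.40323)=-0.21731, 0.12234×(-2.10095)=-0.25703.
Sum = -1.91321, so H' = 1.913.

1.913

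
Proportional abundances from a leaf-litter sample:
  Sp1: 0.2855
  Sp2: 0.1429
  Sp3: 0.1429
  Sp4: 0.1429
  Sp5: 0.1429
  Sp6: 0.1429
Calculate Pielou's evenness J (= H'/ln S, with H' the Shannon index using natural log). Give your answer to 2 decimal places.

H' = −Σ pᵢ ln pᵢ = −((-0.3579) + (-0.2780) + (-0.2780) + (-0.2780) + (-0.2780) + (-0.2780)) = 1.7480 (working shown to 4 dp, full precision carried).
With S = 6 species, ln S = 1.7918, so J = 1.7480/1.7918 = 0.9756, i.e. 0.98 to 2 decimal places.

0.98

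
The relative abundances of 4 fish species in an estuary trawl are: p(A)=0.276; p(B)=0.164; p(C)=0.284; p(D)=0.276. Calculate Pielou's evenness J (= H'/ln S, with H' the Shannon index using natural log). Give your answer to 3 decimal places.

0.984

H' = −Σ pᵢ ln pᵢ = −((-0.35531) + (-0.29649) + (-0.35749) + (-0.35531)) = 1.36461 (working shown to 5 dp, full precision carried).
With S = 4 species, ln S = 1.38629, so J = 1.36461/1.38629 = 0.98436, i.e. 0.984 to 3 decimal places.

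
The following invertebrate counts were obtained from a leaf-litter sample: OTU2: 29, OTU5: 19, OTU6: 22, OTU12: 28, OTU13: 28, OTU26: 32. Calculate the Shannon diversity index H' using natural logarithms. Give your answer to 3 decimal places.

1.777

Total N = 29+19+22+28+28+32 = 158, so the proportions are 0.18354, 0.12025, 0.13924, 0.17722, 0.17722, 0.20253 (working shown to 5 dp, full precision carried).
Each pᵢ ln pᵢ term: 0.18354×(-1.69530)=-0.31116, 0.12025×(-2.11816)=-0.25471, 0.13924×(-1.97155)=-0.27452, 0.17722×(-1.73039)=-0.30665, 0.17722×(-1.73039)=-0.30665, 0.20253×(-1.59686)=-0.32341.
Sum = -1.77711, so H' = 1.777.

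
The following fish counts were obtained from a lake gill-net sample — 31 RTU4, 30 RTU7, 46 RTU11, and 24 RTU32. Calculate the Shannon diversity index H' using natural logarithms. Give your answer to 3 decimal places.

Total N = 31+30+46+24 = 131, so the proportions are 0.23664, 0.22901, 0.35115, 0.18321 (working shown to 5 dp, full precision carried).
Each pᵢ ln pᵢ term: 0.23664×(-1.44121)=-0.34105, 0.22901×(-1.47400)=-0.33756, 0.35115×(-1.04656)=-0.36749, 0.18321×(-1.69714)=-0.31093.
Sum = -1.35703, so H' = 1.357.

1.357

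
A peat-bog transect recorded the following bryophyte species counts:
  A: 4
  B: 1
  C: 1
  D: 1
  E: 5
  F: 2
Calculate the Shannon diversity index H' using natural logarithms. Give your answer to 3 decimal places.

1.569

Total N = 4+1+1+1+5+2 = 14, so the proportions are 0.28571, 0.07143, 0.07143, 0.07143, 0.35714, 0.14286 (working shown to 5 dp, full precision carried).
Each pᵢ ln pᵢ term: 0.28571×(-1.25276)=-0.35793, 0.07143×(-2.63906)=-0.18850, 0.07143×(-2.63906)=-0.18850, 0.07143×(-2.63906)=-0.18850, 0.35714×(-1.02962)=-0.36772, 0.14286×(-1.94591)=-0.27799.
Sum = -1.56915, so H' = 1.569.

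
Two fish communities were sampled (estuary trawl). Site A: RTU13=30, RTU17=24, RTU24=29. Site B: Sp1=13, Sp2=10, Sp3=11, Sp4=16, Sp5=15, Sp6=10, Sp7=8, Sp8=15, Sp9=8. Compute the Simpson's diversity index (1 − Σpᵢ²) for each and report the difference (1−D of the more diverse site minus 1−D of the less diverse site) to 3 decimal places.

Site A: N=83, proportions 0.3614458, 0.2891566, 0.3493976, giving 1−D = 0.6636667 (working shown to 7 dp, full precision carried).
Site B: N=106, proportions 0.1226415, 0.0943396, 0.1037736, 0.1509434, 0.1415094, 0.0943396, 0.0754717, 0.1415094, 0.0754717, giving 1−D = 0.8821645.
Difference = |0.6636667 − 0.8821645| = 0.2184978, i.e. 0.218 to 3 decimal places.

0.218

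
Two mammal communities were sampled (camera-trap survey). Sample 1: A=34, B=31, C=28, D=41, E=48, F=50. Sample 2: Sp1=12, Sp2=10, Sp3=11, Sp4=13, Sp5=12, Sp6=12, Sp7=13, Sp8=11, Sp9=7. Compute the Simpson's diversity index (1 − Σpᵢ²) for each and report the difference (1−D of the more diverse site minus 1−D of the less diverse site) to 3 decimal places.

Sample 1: N=232, proportions 0.14655, 0.13362, 0.12069, 0.17672, 0.2069, 0.21552, giving 1−D = 0.82562 (working shown to 5 dp, full precision carried).
Sample 2: N=101, proportions 0.11881, 0.09901, 0.10891, 0.12871, 0.11881, 0.11881, 0.12871, 0.10891, 0.06931, giving 1−D = 0.88619.
Difference = |0.82562 − 0.88619| = 0.06057, i.e. 0.061 to 3 decimal places.

0.061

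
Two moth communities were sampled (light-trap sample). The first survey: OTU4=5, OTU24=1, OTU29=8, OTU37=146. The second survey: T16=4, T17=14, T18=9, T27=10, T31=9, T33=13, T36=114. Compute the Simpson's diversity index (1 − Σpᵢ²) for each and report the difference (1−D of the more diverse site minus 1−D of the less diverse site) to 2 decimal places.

The first survey: N=160, proportions 0.0312, 0.0063, 0.05, 0.9125, giving 1−D = 0.1638 (working shown to 4 dp, full precision carried).
The second survey: N=173, proportions 0.0231, 0.0809, 0.052, 0.0578, 0.052, 0.0751, 0.659, giving 1−D = 0.5443.
Difference = |0.1638 − 0.5443| = 0.3805, i.e. 0.38 to 2 decimal places.

0.38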